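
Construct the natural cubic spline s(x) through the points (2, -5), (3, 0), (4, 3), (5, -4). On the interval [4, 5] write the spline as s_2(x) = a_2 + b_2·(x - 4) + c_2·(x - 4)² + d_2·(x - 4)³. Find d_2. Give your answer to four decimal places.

With M_i denoting the second derivative at x_i, h_i = 1, 1, 1, and Δ_i = (y_(i+1) − y_i)/h_i = 5, 3, -7:
  1·M_0 + 4·M_1 + 1·M_2 = 6(Δ_1 - Δ_0) = -12
  1·M_1 + 4·M_2 + 1·M_3 = 6(Δ_2 - Δ_1) = -60
Natural end conditions: M_0 = M_3 = 0.
Hence M_0 = 0, M_1 = 4/5, M_2 = -76/5, M_3 = 0.
On [4, 5], with s_2(x) = a_2 + b_2·(x - 4) + c_2·(x - 4)² + d_2·(x - 4)³: c_2 = M_2/2 = -38/5, d_2 = (M_3 - M_2)/(6h_2) = 38/15, b_2 = Δ_2 - h_2(2M_2 + M_3)/6 = -29/15.

2.5333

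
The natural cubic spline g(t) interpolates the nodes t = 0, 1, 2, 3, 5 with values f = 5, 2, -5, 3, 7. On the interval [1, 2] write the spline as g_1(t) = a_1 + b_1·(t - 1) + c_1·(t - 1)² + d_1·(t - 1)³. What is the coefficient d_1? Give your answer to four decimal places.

With M_i denoting the second derivative at x_i, h_i = 1, 1, 1, 2, and Δ_i = (y_(i+1) − y_i)/h_i = -3, -7, 8, 2:
  1·M_0 + 4·M_1 + 1·M_2 = 6(Δ_1 - Δ_0) = -24
  1·M_1 + 4·M_2 + 1·M_3 = 6(Δ_2 - Δ_1) = 90
  1·M_2 + 6·M_3 + 2·M_4 = 6(Δ_3 - Δ_2) = -36
Natural end conditions: M_0 = M_4 = 0.
Solving: M_0 = 0, M_1 = -564/43, M_2 = 1224/43, M_3 = -462/43, M_4 = 0.
On [1, 2], with g_1(t) = a_1 + b_1·(t - 1) + c_1·(t - 1)² + d_1·(t - 1)³: c_1 = M_1/2 = -282/43, d_1 = (M_2 - M_1)/(6h_1) = 298/43, b_1 = Δ_1 - h_1(2M_1 + M_2)/6 = -317/43.

6.9302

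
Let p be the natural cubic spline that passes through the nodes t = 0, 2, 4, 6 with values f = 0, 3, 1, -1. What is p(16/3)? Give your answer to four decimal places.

Write M_i for p''(x_i). With h_i = 2, 2, 2 and divided differences Δ_i = 3/2, -1, -1, the continuity of p' gives the tridiagonal system
  2·M_0 + 8·M_1 + 2·M_2 = 6(Δ_1 - Δ_0) = -15
  2·M_1 + 8·M_2 + 2·M_3 = 6(Δ_2 - Δ_1) = 0
Natural end conditions: M_0 = M_3 = 0.
Forward elimination and back-substitution give M_0 = 0, M_1 = -2, M_2 = 1/2, M_3 = 0.
On [4, 6], p(t) = 1 - 4/3·(t - 4) + 1/4·(t - 4)² - 1/24·(t - 4)³.
With (t - 4) = 4/3: p(16/3) = -35/81.

-0.4321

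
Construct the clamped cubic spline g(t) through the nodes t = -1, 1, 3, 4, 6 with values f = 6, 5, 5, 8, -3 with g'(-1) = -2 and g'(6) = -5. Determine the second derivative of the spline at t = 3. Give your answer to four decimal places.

Write M_i for g''(x_i). With h_i = 2, 2, 1, 2 and divided differences Δ_i = -1/2, 0, 3, -11/2, the continuity of g' gives the tridiagonal system
  2·M_0 + 8·M_1 + 2·M_2 = 6(Δ_1 - Δ_0) = 3
  2·M_1 + 6·M_2 + 1·M_3 = 6(Δ_2 - Δ_1) = 18
  1·M_2 + 6·M_3 + 2·M_4 = 6(Δ_3 - Δ_2) = -51
Clamped end conditions give two more equations: 2h_0·M_0 + h_0·M_1 = 6(Δ_0 - g'(-1)) = 9 and h_3·M_3 + 2h_3·M_4 = 6(g'(6) - Δ_3) = 3.
Solving the tridiagonal system: M_0 = 192/61, M_1 = -219/122, M_2 = 675/122, M_3 = -708/61, M_4 = 1599/244.

5.5328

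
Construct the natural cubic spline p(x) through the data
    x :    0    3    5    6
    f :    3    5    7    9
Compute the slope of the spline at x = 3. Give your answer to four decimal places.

0.6667

Let m_i = p''(x_i). Step sizes h_i = 3, 2, 1; slopes of the chords Δ_i = (y_(i+1) - y_i)/h_i = 2/3, 1, 2.
  3·m_0 + 10·m_1 + 2·m_2 = 6(Δ_1 - Δ_0) = 2
  2·m_1 + 6·m_2 + 1·m_3 = 6(Δ_2 - Δ_1) = 6
Natural end conditions: m_0 = m_3 = 0.
Solving: m_0 = 0, m_1 = 0, m_2 = 1, m_3 = 0.
On [3, 5], p'(x) = b_1 + 2c_1·(x - 3) + 3d_1·(x - 3)² with b_1 = Δ_1 - h_1(2m_1 + m_2)/6 = 2/3, c_1 = m_1/2 = 0, d_1 = (m_2 - m_1)/(6h_1) = 1/12. So p'(3) = 2/3.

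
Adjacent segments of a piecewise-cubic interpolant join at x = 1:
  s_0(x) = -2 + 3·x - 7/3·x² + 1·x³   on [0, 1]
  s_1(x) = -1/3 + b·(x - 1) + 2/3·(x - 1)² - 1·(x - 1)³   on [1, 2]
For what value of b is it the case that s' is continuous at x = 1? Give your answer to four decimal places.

s_0'(x) = 3 - 14/3·x + 3·x², so s_0'(1) = 4/3. On the right, s_1'(1) = b, so b = 4/3.

1.3333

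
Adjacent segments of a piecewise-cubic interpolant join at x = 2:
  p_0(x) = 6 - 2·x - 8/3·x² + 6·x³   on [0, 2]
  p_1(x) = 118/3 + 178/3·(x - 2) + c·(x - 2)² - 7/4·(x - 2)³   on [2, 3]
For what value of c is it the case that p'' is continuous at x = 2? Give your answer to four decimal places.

p_0''(x) = -16/3 + 36·x, so p_0''(2) = 200/3. On the right, p_1''(2) = 2c, so c = 100/3.

33.3333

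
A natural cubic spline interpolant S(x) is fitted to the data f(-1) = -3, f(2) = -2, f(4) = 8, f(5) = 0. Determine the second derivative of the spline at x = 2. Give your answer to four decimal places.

Put σ_i = S'' at the i-th knot. Here h = (3, 2, 1) and Δ = (1/3, 5, -8), so the interior equations h_(i-1)·σ_(i-1) + 2(h_(i-1)+h_i)·σ_i + h_i·σ_(i+1) = 6(Δ_i − Δ_(i-1)) read
  3·σ_0 + 10·σ_1 + 2·σ_2 = 6(Δ_1 - Δ_0) = 28
  2·σ_1 + 6·σ_2 + 1·σ_3 = 6(Δ_2 - Δ_1) = -78
Natural end conditions: σ_0 = σ_3 = 0.
Forward elimination and back-substitution give σ_0 = 0, σ_1 = 81/14, σ_2 = -209/14, σ_3 = 0.

5.7857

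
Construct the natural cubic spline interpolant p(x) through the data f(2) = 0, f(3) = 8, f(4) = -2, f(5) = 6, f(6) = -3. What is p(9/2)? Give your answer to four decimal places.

1.4442

Let m_i = p''(x_i). Step sizes h_i = 1, 1, 1, 1; slopes of the chords Δ_i = (y_(i+1) - y_i)/h_i = 8, -10, 8, -9.
  1·m_0 + 4·m_1 + 1·m_2 = 6(Δ_1 - Δ_0) = -108
  1·m_1 + 4·m_2 + 1·m_3 = 6(Δ_2 - Δ_1) = 108
  1·m_2 + 4·m_3 + 1·m_4 = 6(Δ_3 - Δ_2) = -102
Natural end conditions: m_0 = m_4 = 0.
Hence m_0 = 0, m_1 = -1077/28, m_2 = 321/7, m_3 = -1035/28, m_4 = 0.
On [4, 5], p(x) = -2 - 9/8·(x - 4) + 321/14·(x - 4)² - 773/56·(x - 4)³.
With (x - 4) = 1/2: p(9/2) = 647/448.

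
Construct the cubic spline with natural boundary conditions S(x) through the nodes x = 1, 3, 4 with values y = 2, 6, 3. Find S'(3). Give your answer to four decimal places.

Put σ_i = S'' at the i-th knot. Here h = (2, 1) and Δ = (2, -3), so the interior equations h_(i-1)·σ_(i-1) + 2(h_(i-1)+h_i)·σ_i + h_i·σ_(i+1) = 6(Δ_i − Δ_(i-1)) read
  2·σ_0 + 6·σ_1 + 1·σ_2 = 6(Δ_1 - Δ_0) = -30
Natural end conditions: σ_0 = σ_2 = 0.
Hence σ_0 = 0, σ_1 = -5, σ_2 = 0.
On [3, 4], S'(x) = b_1 + 2c_1·(x - 3) + 3d_1·(x - 3)² with b_1 = Δ_1 - h_1(2σ_1 + σ_2)/6 = -4/3, c_1 = σ_1/2 = -5/2, d_1 = (σ_2 - σ_1)/(6h_1) = 5/6. So S'(3) = -4/3.

-1.3333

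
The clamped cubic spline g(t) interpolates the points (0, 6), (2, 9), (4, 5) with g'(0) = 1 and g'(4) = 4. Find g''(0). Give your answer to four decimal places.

Write M_i for g''(x_i). With h_i = 2, 2 and divided differences Δ_i = 3/2, -2, the continuity of g' gives the tridiagonal system
  2·M_0 + 8·M_1 + 2·M_2 = 6(Δ_1 - Δ_0) = -21
Clamped end conditions give two more equations: 2h_0·M_0 + h_0·M_1 = 6(Δ_0 - g'(0)) = 3 and h_1·M_1 + 2h_1·M_2 = 6(g'(4) - Δ_1) = 36.
Forward elimination and back-substitution give M_0 = 33/8, M_1 = -27/4, M_2 = 99/8.

4.1250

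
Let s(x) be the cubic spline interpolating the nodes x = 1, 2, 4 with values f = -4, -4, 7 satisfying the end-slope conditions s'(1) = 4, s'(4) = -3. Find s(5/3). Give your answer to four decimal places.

With m_i denoting the second derivative at x_i, h_i = 1, 2, and Δ_i = (y_(i+1) − y_i)/h_i = 0, 11/2:
  1·m_0 + 6·m_1 + 2·m_2 = 6(Δ_1 - Δ_0) = 33
Clamped end conditions give two more equations: 2h_0·m_0 + h_0·m_1 = 6(Δ_0 - s'(1)) = -24 and h_1·m_1 + 2h_1·m_2 = 6(s'(4) - Δ_1) = -51.
Forward elimination and back-substitution give m_0 = -119/6, m_1 = 47/3, m_2 = -247/12.
On [1, 2], s(x) = -4 + 4·(x - 1) - 119/12·(x - 1)² + 71/12·(x - 1)³.
With (x - 1) = 2/3: s(5/3) = -323/81.

-3.9877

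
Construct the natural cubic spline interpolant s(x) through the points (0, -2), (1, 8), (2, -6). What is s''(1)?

Write M_i for s''(x_i). With h_i = 1, 1 and divided differences Δ_i = 10, -14, the continuity of s' gives the tridiagonal system
  1·M_0 + 4·M_1 + 1·M_2 = 6(Δ_1 - Δ_0) = -144
Natural end conditions: M_0 = M_2 = 0.
Solving: M_0 = 0, M_1 = -36, M_2 = 0.

-36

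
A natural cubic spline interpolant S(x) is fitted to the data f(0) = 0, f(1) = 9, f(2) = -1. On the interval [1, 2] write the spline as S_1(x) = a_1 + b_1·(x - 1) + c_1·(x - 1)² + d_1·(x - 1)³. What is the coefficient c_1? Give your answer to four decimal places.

-14.2500

Let M_i = S''(x_i). Step sizes h_i = 1, 1; slopes of the chords Δ_i = (y_(i+1) - y_i)/h_i = 9, -10.
  1·M_0 + 4·M_1 + 1·M_2 = 6(Δ_1 - Δ_0) = -114
Natural end conditions: M_0 = M_2 = 0.
Solving: M_0 = 0, M_1 = -57/2, M_2 = 0.
On [1, 2], with S_1(x) = a_1 + b_1·(x - 1) + c_1·(x - 1)² + d_1·(x - 1)³: c_1 = M_1/2 = -57/4, d_1 = (M_2 - M_1)/(6h_1) = 19/4, b_1 = Δ_1 - h_1(2M_1 + M_2)/6 = -1/2.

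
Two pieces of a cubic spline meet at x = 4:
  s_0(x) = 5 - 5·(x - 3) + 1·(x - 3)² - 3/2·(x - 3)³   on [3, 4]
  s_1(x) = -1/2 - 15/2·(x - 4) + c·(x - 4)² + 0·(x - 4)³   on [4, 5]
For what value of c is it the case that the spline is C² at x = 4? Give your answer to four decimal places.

-3.5000

s_0''(x) = 2 - 9·(x - 3), so s_0''(4) = -7. On the right, s_1''(4) = 2c, so c = -7/2.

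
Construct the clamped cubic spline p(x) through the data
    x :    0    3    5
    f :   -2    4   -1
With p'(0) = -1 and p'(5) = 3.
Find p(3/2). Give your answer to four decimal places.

1.2813

With M_i denoting the second derivative at x_i, h_i = 3, 2, and Δ_i = (y_(i+1) − y_i)/h_i = 2, -5/2:
  3·M_0 + 10·M_1 + 2·M_2 = 6(Δ_1 - Δ_0) = -27
Clamped end conditions give two more equations: 2h_0·M_0 + h_0·M_1 = 6(Δ_0 - p'(0)) = 18 and h_1·M_1 + 2h_1·M_2 = 6(p'(5) - Δ_1) = 33.
Solving the tridiagonal system: M_0 = 13/2, M_1 = -7, M_2 = 47/4.
On [0, 3], p(x) = -2 - 1·x + 13/4·x² - 3/4·x³.
With x = 3/2: p(3/2) = 41/32.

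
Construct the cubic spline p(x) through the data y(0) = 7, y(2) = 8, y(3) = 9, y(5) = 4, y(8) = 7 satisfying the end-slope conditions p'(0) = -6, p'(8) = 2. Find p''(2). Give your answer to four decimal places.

-2.4768

With m_i denoting the second derivative at x_i, h_i = 2, 1, 2, 3, and Δ_i = (y_(i+1) − y_i)/h_i = 1/2, 1, -5/2, 1:
  2·m_0 + 6·m_1 + 1·m_2 = 6(Δ_1 - Δ_0) = 3
  1·m_1 + 6·m_2 + 2·m_3 = 6(Δ_2 - Δ_1) = -21
  2·m_2 + 10·m_3 + 3·m_4 = 6(Δ_3 - Δ_2) = 21
Clamped end conditions give two more equations: 2h_0·m_0 + h_0·m_1 = 6(Δ_0 - p'(0)) = 39 and h_3·m_3 + 2h_3·m_4 = 6(p'(8) - Δ_3) = 6.
Hence m_0 = 6637/604, m_1 = -374/151, m_2 = -1243/302, m_3 = 466/151, m_4 = -82/151.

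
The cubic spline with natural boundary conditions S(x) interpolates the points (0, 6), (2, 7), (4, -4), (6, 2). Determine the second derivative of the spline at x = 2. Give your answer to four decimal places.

With σ_i denoting the second derivative at x_i, h_i = 2, 2, 2, and Δ_i = (y_(i+1) − y_i)/h_i = 1/2, -11/2, 3:
  2·σ_0 + 8·σ_1 + 2·σ_2 = 6(Δ_1 - Δ_0) = -36
  2·σ_1 + 8·σ_2 + 2·σ_3 = 6(Δ_2 - Δ_1) = 51
Natural end conditions: σ_0 = σ_3 = 0.
Forward elimination and back-substitution give σ_0 = 0, σ_1 = -13/2, σ_2 = 8, σ_3 = 0.

-6.5000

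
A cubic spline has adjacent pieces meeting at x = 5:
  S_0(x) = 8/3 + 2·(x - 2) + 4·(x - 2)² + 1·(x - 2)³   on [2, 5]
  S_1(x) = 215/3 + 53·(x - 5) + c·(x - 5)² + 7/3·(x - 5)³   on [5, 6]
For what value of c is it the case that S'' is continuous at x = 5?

S_0''(x) = 8 + 6·(x - 2), so S_0''(5) = 26. On the right, S_1''(5) = 2c, so c = 13.

13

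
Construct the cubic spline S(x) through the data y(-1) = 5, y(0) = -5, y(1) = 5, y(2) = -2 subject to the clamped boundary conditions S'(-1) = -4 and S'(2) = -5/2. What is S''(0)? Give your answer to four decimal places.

With M_i denoting the second derivative at x_i, h_i = 1, 1, 1, and Δ_i = (y_(i+1) − y_i)/h_i = -10, 10, -7:
  1·M_0 + 4·M_1 + 1·M_2 = 6(Δ_1 - Δ_0) = 120
  1·M_1 + 4·M_2 + 1·M_3 = 6(Δ_2 - Δ_1) = -102
Clamped end conditions give two more equations: 2h_0·M_0 + h_0·M_1 = 6(Δ_0 - S'(-1)) = -36 and h_2·M_2 + 2h_2·M_3 = 6(S'(2) - Δ_2) = 27.
Solving: M_0 = -223/5, M_1 = 266/5, M_2 = -241/5, M_3 = 188/5.

53.2000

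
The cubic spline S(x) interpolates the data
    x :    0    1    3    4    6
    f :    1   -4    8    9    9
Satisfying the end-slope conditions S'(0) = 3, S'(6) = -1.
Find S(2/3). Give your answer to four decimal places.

-1.9192

Put m_i = S'' at the i-th knot. Here h = (1, 2, 1, 2) and Δ = (-5, 6, 1, 0), so the interior equations h_(i-1)·m_(i-1) + 2(h_(i-1)+h_i)·m_i + h_i·m_(i+1) = 6(Δ_i − Δ_(i-1)) read
  1·m_0 + 6·m_1 + 2·m_2 = 6(Δ_1 - Δ_0) = 66
  2·m_1 + 6·m_2 + 1·m_3 = 6(Δ_2 - Δ_1) = -30
  1·m_2 + 6·m_3 + 2·m_4 = 6(Δ_3 - Δ_2) = -6
Clamped end conditions give two more equations: 2h_0·m_0 + h_0·m_1 = 6(Δ_0 - S'(0)) = -48 and h_3·m_3 + 2h_3·m_4 = 6(S'(6) - Δ_3) = -6.
Forward elimination and back-substitution give m_0 = -3200/93, m_1 = 1936/93, m_2 = -1139/93, m_3 = 172/93, m_4 = -451/186.
On [0, 1], S(x) = 1 + 3·x - 1600/93·x² + 856/93·x³.
With x = 2/3: S(2/3) = -4819/2511.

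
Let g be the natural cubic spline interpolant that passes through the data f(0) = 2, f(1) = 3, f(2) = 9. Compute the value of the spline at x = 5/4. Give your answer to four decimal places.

4.0898

Write σ_i for g''(x_i). With h_i = 1, 1 and divided differences Δ_i = 1, 6, the continuity of g' gives the tridiagonal system
  1·σ_0 + 4·σ_1 + 1·σ_2 = 6(Δ_1 - Δ_0) = 30
Natural end conditions: σ_0 = σ_2 = 0.
Solving the tridiagonal system: σ_0 = 0, σ_1 = 15/2, σ_2 = 0.
On [1, 2], g(x) = 3 + 7/2·(x - 1) + 15/4·(x - 1)² - 5/4·(x - 1)³.
With (x - 1) = 1/4: g(5/4) = 1047/256.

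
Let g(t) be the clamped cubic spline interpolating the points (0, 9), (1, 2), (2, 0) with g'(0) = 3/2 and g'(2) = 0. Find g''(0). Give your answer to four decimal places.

With m_i denoting the second derivative at x_i, h_i = 1, 1, and Δ_i = (y_(i+1) − y_i)/h_i = -7, -2:
  1·m_0 + 4·m_1 + 1·m_2 = 6(Δ_1 - Δ_0) = 30
Clamped end conditions give two more equations: 2h_0·m_0 + h_0·m_1 = 6(Δ_0 - g'(0)) = -51 and h_1·m_1 + 2h_1·m_2 = 6(g'(2) - Δ_1) = 12.
Solving the tridiagonal system: m_0 = -135/4, m_1 = 33/2, m_2 = -9/4.

-33.7500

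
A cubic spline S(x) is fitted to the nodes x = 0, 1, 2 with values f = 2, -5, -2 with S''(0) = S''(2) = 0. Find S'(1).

Put M_i = S'' at the i-th knot. Here h = (1, 1) and Δ = (-7, 3), so the interior equations h_(i-1)·M_(i-1) + 2(h_(i-1)+h_i)·M_i + h_i·M_(i+1) = 6(Δ_i − Δ_(i-1)) read
  1·M_0 + 4·M_1 + 1·M_2 = 6(Δ_1 - Δ_0) = 60
Natural end conditions: M_0 = M_2 = 0.
Solving: M_0 = 0, M_1 = 15, M_2 = 0.
On [1, 2], S'(x) = b_1 + 2c_1·(x - 1) + 3d_1·(x - 1)² with b_1 = Δ_1 - h_1(2M_1 + M_2)/6 = -2, c_1 = M_1/2 = 15/2, d_1 = (M_2 - M_1)/(6h_1) = -5/2. So S'(1) = -2.

-2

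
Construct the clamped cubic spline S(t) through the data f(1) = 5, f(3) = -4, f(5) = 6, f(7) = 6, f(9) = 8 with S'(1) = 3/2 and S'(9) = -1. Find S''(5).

-8

Let M_i = S''(x_i). Step sizes h_i = 2, 2, 2, 2; slopes of the chords Δ_i = (y_(i+1) - y_i)/h_i = -9/2, 5, 0, 1.
  2·M_0 + 8·M_1 + 2·M_2 = 6(Δ_1 - Δ_0) = 57
  2·M_1 + 8·M_2 + 2·M_3 = 6(Δ_2 - Δ_1) = -30
  2·M_2 + 8·M_3 + 2·M_4 = 6(Δ_3 - Δ_2) = 6
Clamped end conditions give two more equations: 2h_0·M_0 + h_0·M_1 = 6(Δ_0 - S'(1)) = -36 and h_3·M_3 + 2h_3·M_4 = 6(S'(9) - Δ_3) = -12.
Hence M_0 = -31/2, M_1 = 13, M_2 = -8, M_3 = 4, M_4 = -5.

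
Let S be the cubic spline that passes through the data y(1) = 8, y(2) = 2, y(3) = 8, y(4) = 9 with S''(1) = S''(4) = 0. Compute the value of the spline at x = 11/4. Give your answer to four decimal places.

Put σ_i = S'' at the i-th knot. Here h = (1, 1, 1) and Δ = (-6, 6, 1), so the interior equations h_(i-1)·σ_(i-1) + 2(h_(i-1)+h_i)·σ_i + h_i·σ_(i+1) = 6(Δ_i − Δ_(i-1)) read
  1·σ_0 + 4·σ_1 + 1·σ_2 = 6(Δ_1 - Δ_0) = 72
  1·σ_1 + 4·σ_2 + 1·σ_3 = 6(Δ_2 - Δ_1) = -30
Natural end conditions: σ_0 = σ_3 = 0.
Forward elimination and back-substitution give σ_0 = 0, σ_1 = 106/5, σ_2 = -64/5, σ_3 = 0.
On [2, 3], S(x) = 2 + 16/15·(x - 2) + 53/5·(x - 2)² - 17/3·(x - 2)³.
With (x - 2) = 3/4: S(11/4) = 2039/320.

6.3719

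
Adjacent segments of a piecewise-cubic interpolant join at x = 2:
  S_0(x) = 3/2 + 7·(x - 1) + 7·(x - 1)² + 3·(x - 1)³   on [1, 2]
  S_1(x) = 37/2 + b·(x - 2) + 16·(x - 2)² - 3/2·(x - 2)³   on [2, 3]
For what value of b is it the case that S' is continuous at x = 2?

S_0'(x) = 7 + 14·(x - 1) + 9·(x - 1)², so S_0'(2) = 30. On the right, S_1'(2) = b, so b = 30.

30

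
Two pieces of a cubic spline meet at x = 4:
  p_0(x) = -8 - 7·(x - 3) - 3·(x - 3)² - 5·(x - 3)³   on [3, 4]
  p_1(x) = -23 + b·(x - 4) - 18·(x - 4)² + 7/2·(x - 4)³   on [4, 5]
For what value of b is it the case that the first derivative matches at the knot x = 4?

p_0'(x) = -7 - 6·(x - 3) - 15·(x - 3)², so p_0'(4) = -28. On the right, p_1'(4) = b, so b = -28.

-28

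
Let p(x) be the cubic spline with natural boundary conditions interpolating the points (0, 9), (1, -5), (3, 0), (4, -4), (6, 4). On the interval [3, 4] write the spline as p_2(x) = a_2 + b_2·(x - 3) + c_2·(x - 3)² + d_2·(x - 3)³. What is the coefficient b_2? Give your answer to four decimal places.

-0.6022

Put M_i = p'' at the i-th knot. Here h = (1, 2, 1, 2) and Δ = (-14, 5/2, -4, 4), so the interior equations h_(i-1)·M_(i-1) + 2(h_(i-1)+h_i)·M_i + h_i·M_(i+1) = 6(Δ_i − Δ_(i-1)) read
  1·M_0 + 6·M_1 + 2·M_2 = 6(Δ_1 - Δ_0) = 99
  2·M_1 + 6·M_2 + 1·M_3 = 6(Δ_2 - Δ_1) = -39
  1·M_2 + 6·M_3 + 2·M_4 = 6(Δ_3 - Δ_2) = 48
Natural end conditions: M_0 = M_4 = 0.
Solving the tridiagonal system: M_0 = 0, M_1 = 1343/62, M_2 = -480/31, M_3 = 328/31, M_4 = 0.
On [3, 4], with p_2(x) = a_2 + b_2·(x - 3) + c_2·(x - 3)² + d_2·(x - 3)³: c_2 = M_2/2 = -240/31, d_2 = (M_3 - M_2)/(6h_2) = 404/93, b_2 = Δ_2 - h_2(2M_2 + M_3)/6 = -56/93.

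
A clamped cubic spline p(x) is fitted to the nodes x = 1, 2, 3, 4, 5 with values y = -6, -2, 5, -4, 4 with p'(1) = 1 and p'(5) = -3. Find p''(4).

50

Write M_i for p''(x_i). With h_i = 1, 1, 1, 1 and divided differences Δ_i = 4, 7, -9, 8, the continuity of p' gives the tridiagonal system
  1·M_0 + 4·M_1 + 1·M_2 = 6(Δ_1 - Δ_0) = 18
  1·M_1 + 4·M_2 + 1·M_3 = 6(Δ_2 - Δ_1) = -96
  1·M_2 + 4·M_3 + 1·M_4 = 6(Δ_3 - Δ_2) = 102
Clamped end conditions give two more equations: 2h_0·M_0 + h_0·M_1 = 6(Δ_0 - p'(1)) = 18 and h_3·M_3 + 2h_3·M_4 = 6(p'(5) - Δ_3) = -66.
Forward elimination and back-substitution give M_0 = 2, M_1 = 14, M_2 = -40, M_3 = 50, M_4 = -58.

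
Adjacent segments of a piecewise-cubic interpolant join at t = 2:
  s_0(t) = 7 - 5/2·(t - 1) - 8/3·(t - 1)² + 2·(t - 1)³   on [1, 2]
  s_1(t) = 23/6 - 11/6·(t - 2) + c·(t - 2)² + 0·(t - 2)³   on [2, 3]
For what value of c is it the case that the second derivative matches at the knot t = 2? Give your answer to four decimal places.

s_0''(t) = -16/3 + 12·(t - 1), so s_0''(2) = 20/3. On the right, s_1''(2) = 2c, so c = 10/3.

3.3333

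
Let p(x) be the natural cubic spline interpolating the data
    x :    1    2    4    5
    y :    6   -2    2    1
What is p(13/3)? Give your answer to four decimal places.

Let M_i = p''(x_i). Step sizes h_i = 1, 2, 1; slopes of the chords Δ_i = (y_(i+1) - y_i)/h_i = -8, 2, -1.
  1·M_0 + 6·M_1 + 2·M_2 = 6(Δ_1 - Δ_0) = 60
  2·M_1 + 6·M_2 + 1·M_3 = 6(Δ_2 - Δ_1) = -18
Natural end conditions: M_0 = M_3 = 0.
Solving: M_0 = 0, M_1 = 99/8, M_2 = -57/8, M_3 = 0.
On [4, 5], p(x) = 2 + 11/8·(x - 4) - 57/16·(x - 4)² + 19/16·(x - 4)³.
With (x - 4) = 1/3: p(13/3) = 455/216.

2.1065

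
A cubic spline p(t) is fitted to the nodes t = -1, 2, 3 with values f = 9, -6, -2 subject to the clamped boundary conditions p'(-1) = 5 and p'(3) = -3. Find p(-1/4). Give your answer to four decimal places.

With σ_i denoting the second derivative at x_i, h_i = 3, 1, and Δ_i = (y_(i+1) − y_i)/h_i = -5, 4:
  3·σ_0 + 8·σ_1 + 1·σ_2 = 6(Δ_1 - Δ_0) = 54
Clamped end conditions give two more equations: 2h_0·σ_0 + h_0·σ_1 = 6(Δ_0 - p'(-1)) = -60 and h_1·σ_1 + 2h_1·σ_2 = 6(p'(3) - Δ_1) = -42.
Hence σ_0 = -75/4, σ_1 = 35/2, σ_2 = -119/4.
On [-1, 2], p(t) = 9 + 5·(t + 1) - 75/8·(t + 1)² + 145/72·(t + 1)³.
With (t + 1) = 3/4: p(-1/4) = 4263/512.

8.3262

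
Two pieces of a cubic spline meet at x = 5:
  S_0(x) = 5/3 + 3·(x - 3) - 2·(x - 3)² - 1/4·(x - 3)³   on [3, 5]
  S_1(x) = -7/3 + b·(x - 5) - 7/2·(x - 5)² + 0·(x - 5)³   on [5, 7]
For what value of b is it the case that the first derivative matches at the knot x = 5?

-8

S_0'(x) = 3 - 4·(x - 3) - 3/4·(x - 3)², so S_0'(5) = -8. On the right, S_1'(5) = b, so b = -8.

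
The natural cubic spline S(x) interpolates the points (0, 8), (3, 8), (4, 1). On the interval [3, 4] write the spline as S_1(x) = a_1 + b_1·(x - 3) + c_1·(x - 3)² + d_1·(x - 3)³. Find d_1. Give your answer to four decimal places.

0.8750

Write M_i for S''(x_i). With h_i = 3, 1 and divided differences Δ_i = 0, -7, the continuity of S' gives the tridiagonal system
  3·M_0 + 8·M_1 + 1·M_2 = 6(Δ_1 - Δ_0) = -42
Natural end conditions: M_0 = M_2 = 0.
Solving: M_0 = 0, M_1 = -21/4, M_2 = 0.
On [3, 4], with S_1(x) = a_1 + b_1·(x - 3) + c_1·(x - 3)² + d_1·(x - 3)³: c_1 = M_1/2 = -21/8, d_1 = (M_2 - M_1)/(6h_1) = 7/8, b_1 = Δ_1 - h_1(2M_1 + M_2)/6 = -21/4.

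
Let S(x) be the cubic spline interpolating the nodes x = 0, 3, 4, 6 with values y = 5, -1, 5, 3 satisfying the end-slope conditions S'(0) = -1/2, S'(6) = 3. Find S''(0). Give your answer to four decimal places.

Let m_i = S''(x_i). Step sizes h_i = 3, 1, 2; slopes of the chords Δ_i = (y_(i+1) - y_i)/h_i = -2, 6, -1.
  3·m_0 + 8·m_1 + 1·m_2 = 6(Δ_1 - Δ_0) = 48
  1·m_1 + 6·m_2 + 2·m_3 = 6(Δ_2 - Δ_1) = -42
Clamped end conditions give two more equations: 2h_0·m_0 + h_0·m_1 = 6(Δ_0 - S'(0)) = -9 and h_2·m_2 + 2h_2·m_3 = 6(S'(6) - Δ_2) = 24.
Hence m_0 = -137/21, m_1 = 211/21, m_2 = -269/21, m_3 = 521/42.

-6.5238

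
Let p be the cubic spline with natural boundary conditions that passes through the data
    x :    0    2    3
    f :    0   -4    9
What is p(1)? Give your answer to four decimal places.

Write M_i for p''(x_i). With h_i = 2, 1 and divided differences Δ_i = -2, 13, the continuity of p' gives the tridiagonal system
  2·M_0 + 6·M_1 + 1·M_2 = 6(Δ_1 - Δ_0) = 90
Natural end conditions: M_0 = M_2 = 0.
Solving: M_0 = 0, M_1 = 15, M_2 = 0.
On [0, 2], p(x) = 0 - 7·x + 0·x² + 5/4·x³.
With x = 1: p(1) = -23/4.

-5.7500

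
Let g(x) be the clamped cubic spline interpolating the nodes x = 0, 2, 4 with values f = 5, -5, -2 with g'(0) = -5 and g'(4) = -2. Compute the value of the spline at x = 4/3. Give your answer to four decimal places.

Write m_i for g''(x_i). With h_i = 2, 2 and divided differences Δ_i = -5, 3/2, the continuity of g' gives the tridiagonal system
  2·m_0 + 8·m_1 + 2·m_2 = 6(Δ_1 - Δ_0) = 39
Clamped end conditions give two more equations: 2h_0·m_0 + h_0·m_1 = 6(Δ_0 - g'(0)) = 0 and h_1·m_1 + 2h_1·m_2 = 6(g'(4) - Δ_1) = -21.
Forward elimination and back-substitution give m_0 = -33/8, m_1 = 33/4, m_2 = -75/8.
On [0, 2], g(x) = 5 - 5·x - 33/16·x² + 33/32·x³.
With x = 4/3: g(4/3) = -26/9.

-2.8889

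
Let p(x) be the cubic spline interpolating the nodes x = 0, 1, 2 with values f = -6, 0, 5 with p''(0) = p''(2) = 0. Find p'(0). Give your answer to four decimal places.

6.2500

With σ_i denoting the second derivative at x_i, h_i = 1, 1, and Δ_i = (y_(i+1) − y_i)/h_i = 6, 5:
  1·σ_0 + 4·σ_1 + 1·σ_2 = 6(Δ_1 - Δ_0) = -6
Natural end conditions: σ_0 = σ_2 = 0.
Hence σ_0 = 0, σ_1 = -3/2, σ_2 = 0.
On [0, 1], p'(x) = b_0 + 2c_0·x + 3d_0·x² with b_0 = Δ_0 - h_0(2σ_0 + σ_1)/6 = 25/4, c_0 = σ_0/2 = 0, d_0 = (σ_1 - σ_0)/(6h_0) = -1/4. So p'(0) = 25/4.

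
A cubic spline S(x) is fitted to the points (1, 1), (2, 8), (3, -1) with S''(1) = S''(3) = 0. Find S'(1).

11

With m_i denoting the second derivative at x_i, h_i = 1, 1, and Δ_i = (y_(i+1) − y_i)/h_i = 7, -9:
  1·m_0 + 4·m_1 + 1·m_2 = 6(Δ_1 - Δ_0) = -96
Natural end conditions: m_0 = m_2 = 0.
Solving the tridiagonal system: m_0 = 0, m_1 = -24, m_2 = 0.
On [1, 2], S'(x) = b_0 + 2c_0·(x - 1) + 3d_0·(x - 1)² with b_0 = Δ_0 - h_0(2m_0 + m_1)/6 = 11, c_0 = m_0/2 = 0, d_0 = (m_1 - m_0)/(6h_0) = -4. So S'(1) = 11.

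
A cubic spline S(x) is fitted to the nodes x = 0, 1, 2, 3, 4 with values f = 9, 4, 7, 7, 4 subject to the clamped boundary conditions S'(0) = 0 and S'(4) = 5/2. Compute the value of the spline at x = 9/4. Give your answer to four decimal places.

7.7169

With m_i denoting the second derivative at x_i, h_i = 1, 1, 1, 1, and Δ_i = (y_(i+1) − y_i)/h_i = -5, 3, 0, -3:
  1·m_0 + 4·m_1 + 1·m_2 = 6(Δ_1 - Δ_0) = 48
  1·m_1 + 4·m_2 + 1·m_3 = 6(Δ_2 - Δ_1) = -18
  1·m_2 + 4·m_3 + 1·m_4 = 6(Δ_3 - Δ_2) = -18
Clamped end conditions give two more equations: 2h_0·m_0 + h_0·m_1 = 6(Δ_0 - S'(0)) = -30 and h_3·m_3 + 2h_3·m_4 = 6(S'(4) - Δ_3) = 33.
Forward elimination and back-substitution give m_0 = -1405/56, m_1 = 565/28, m_2 = -61/8, m_3 = -215/28, m_4 = 1139/56.
On [2, 3], S(x) = 7 + 107/28·(x - 2) - 61/16·(x - 2)² - 1/112·(x - 2)³.
With (x - 2) = 1/4: S(9/4) = 55315/7168.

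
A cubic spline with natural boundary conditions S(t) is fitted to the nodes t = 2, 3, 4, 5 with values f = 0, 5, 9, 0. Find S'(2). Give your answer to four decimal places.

Let M_i = S''(x_i). Step sizes h_i = 1, 1, 1; slopes of the chords Δ_i = (y_(i+1) - y_i)/h_i = 5, 4, -9.
  1·M_0 + 4·M_1 + 1·M_2 = 6(Δ_1 - Δ_0) = -6
  1·M_1 + 4·M_2 + 1·M_3 = 6(Δ_2 - Δ_1) = -78
Natural end conditions: M_0 = M_3 = 0.
Forward elimination and back-substitution give M_0 = 0, M_1 = 18/5, M_2 = -102/5, M_3 = 0.
On [2, 3], S'(t) = b_0 + 2c_0·(t - 2) + 3d_0·(t - 2)² with b_0 = Δ_0 - h_0(2M_0 + M_1)/6 = 22/5, c_0 = M_0/2 = 0, d_0 = (M_1 - M_0)/(6h_0) = 3/5. So S'(2) = 22/5.

4.4000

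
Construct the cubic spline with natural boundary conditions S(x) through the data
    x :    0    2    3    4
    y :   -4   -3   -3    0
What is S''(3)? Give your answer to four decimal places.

4.8261

Put M_i = S'' at the i-th knot. Here h = (2, 1, 1) and Δ = (1/2, 0, 3), so the interior equations h_(i-1)·M_(i-1) + 2(h_(i-1)+h_i)·M_i + h_i·M_(i+1) = 6(Δ_i − Δ_(i-1)) read
  2·M_0 + 6·M_1 + 1·M_2 = 6(Δ_1 - Δ_0) = -3
  1·M_1 + 4·M_2 + 1·M_3 = 6(Δ_2 - Δ_1) = 18
Natural end conditions: M_0 = M_3 = 0.
Hence M_0 = 0, M_1 = -30/23, M_2 = 111/23, M_3 = 0.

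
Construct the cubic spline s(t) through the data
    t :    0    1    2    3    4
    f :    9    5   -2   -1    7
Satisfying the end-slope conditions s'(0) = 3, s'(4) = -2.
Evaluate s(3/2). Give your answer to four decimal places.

1.1004

Let M_i = s''(x_i). Step sizes h_i = 1, 1, 1, 1; slopes of the chords Δ_i = (y_(i+1) - y_i)/h_i = -4, -7, 1, 8.
  1·M_0 + 4·M_1 + 1·M_2 = 6(Δ_1 - Δ_0) = -18
  1·M_1 + 4·M_2 + 1·M_3 = 6(Δ_2 - Δ_1) = 48
  1·M_2 + 4·M_3 + 1·M_4 = 6(Δ_3 - Δ_2) = 42
Clamped end conditions give two more equations: 2h_0·M_0 + h_0·M_1 = 6(Δ_0 - s'(0)) = -42 and h_3·M_3 + 2h_3·M_4 = 6(s'(4) - Δ_3) = -60.
Solving: M_0 = -569/28, M_1 = -19/14, M_2 = 31/4, M_3 = 257/14, M_4 = -1097/28.
On [1, 2], s(t) = 5 - 439/56·(t - 1) - 19/28·(t - 1)² + 85/56·(t - 1)³.
With (t - 1) = 1/2: s(3/2) = 493/448.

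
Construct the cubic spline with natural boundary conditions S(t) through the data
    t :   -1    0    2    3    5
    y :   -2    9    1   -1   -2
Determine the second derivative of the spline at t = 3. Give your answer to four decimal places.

Write σ_i for S''(x_i). With h_i = 1, 2, 1, 2 and divided differences Δ_i = 11, -4, -2, -1/2, the continuity of S' gives the tridiagonal system
  1·σ_0 + 6·σ_1 + 2·σ_2 = 6(Δ_1 - Δ_0) = -90
  2·σ_1 + 6·σ_2 + 1·σ_3 = 6(Δ_2 - Δ_1) = 12
  1·σ_2 + 6·σ_3 + 2·σ_4 = 6(Δ_3 - Δ_2) = 9
Natural end conditions: σ_0 = σ_4 = 0.
Forward elimination and back-substitution give σ_0 = 0, σ_1 = -546/31, σ_2 = 243/31, σ_3 = 6/31, σ_4 = 0.

0.1935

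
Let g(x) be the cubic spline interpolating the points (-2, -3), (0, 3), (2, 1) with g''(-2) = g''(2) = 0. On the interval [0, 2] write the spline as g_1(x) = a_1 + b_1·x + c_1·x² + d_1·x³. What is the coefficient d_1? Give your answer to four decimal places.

0.2500

Put m_i = g'' at the i-th knot. Here h = (2, 2) and Δ = (3, -1), so the interior equations h_(i-1)·m_(i-1) + 2(h_(i-1)+h_i)·m_i + h_i·m_(i+1) = 6(Δ_i − Δ_(i-1)) read
  2·m_0 + 8·m_1 + 2·m_2 = 6(Δ_1 - Δ_0) = -24
Natural end conditions: m_0 = m_2 = 0.
Solving the tridiagonal system: m_0 = 0, m_1 = -3, m_2 = 0.
On [0, 2], with g_1(x) = a_1 + b_1·x + c_1·x² + d_1·x³: c_1 = m_1/2 = -3/2, d_1 = (m_2 - m_1)/(6h_1) = 1/4, b_1 = Δ_1 - h_1(2m_1 + m_2)/6 = 1.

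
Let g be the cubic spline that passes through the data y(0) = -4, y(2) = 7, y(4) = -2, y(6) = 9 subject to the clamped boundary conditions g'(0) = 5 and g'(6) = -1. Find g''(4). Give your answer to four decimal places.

Put M_i = g'' at the i-th knot. Here h = (2, 2, 2) and Δ = (11/2, -9/2, 11/2), so the interior equations h_(i-1)·M_(i-1) + 2(h_(i-1)+h_i)·M_i + h_i·M_(i+1) = 6(Δ_i − Δ_(i-1)) read
  2·M_0 + 8·M_1 + 2·M_2 = 6(Δ_1 - Δ_0) = -60
  2·M_1 + 8·M_2 + 2·M_3 = 6(Δ_2 - Δ_1) = 60
Clamped end conditions give two more equations: 2h_0·M_0 + h_0·M_1 = 6(Δ_0 - g'(0)) = 3 and h_2·M_2 + 2h_2·M_3 = 6(g'(6) - Δ_2) = -39.
Forward elimination and back-substitution give M_0 = 73/10, M_1 = -131/10, M_2 = 151/10, M_3 = -173/10.

15.1000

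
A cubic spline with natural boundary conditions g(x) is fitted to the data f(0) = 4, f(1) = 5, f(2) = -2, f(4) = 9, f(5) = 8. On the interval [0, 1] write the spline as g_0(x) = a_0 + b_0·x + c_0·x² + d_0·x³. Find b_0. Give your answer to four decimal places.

With M_i denoting the second derivative at x_i, h_i = 1, 1, 2, 1, and Δ_i = (y_(i+1) − y_i)/h_i = 1, -7, 11/2, -1:
  1·M_0 + 4·M_1 + 1·M_2 = 6(Δ_1 - Δ_0) = -48
  1·M_1 + 6·M_2 + 2·M_3 = 6(Δ_2 - Δ_1) = 75
  2·M_2 + 6·M_3 + 1·M_4 = 6(Δ_3 - Δ_2) = -39
Natural end conditions: M_0 = M_4 = 0.
Solving: M_0 = 0, M_1 = -1032/61, M_2 = 1200/61, M_3 = -1593/122, M_4 = 0.
On [0, 1], with g_0(x) = a_0 + b_0·x + c_0·x² + d_0·x³: c_0 = M_0/2 = 0, d_0 = (M_1 - M_0)/(6h_0) = -172/61, b_0 = Δ_0 - h_0(2M_0 + M_1)/6 = 233/61.

3.8197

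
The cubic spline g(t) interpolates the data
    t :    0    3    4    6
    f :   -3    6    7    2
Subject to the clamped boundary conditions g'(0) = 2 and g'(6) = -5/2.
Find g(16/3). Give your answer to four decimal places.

Write M_i for g''(x_i). With h_i = 3, 1, 2 and divided differences Δ_i = 3, 1, -5/2, the continuity of g' gives the tridiagonal system
  3·M_0 + 8·M_1 + 1·M_2 = 6(Δ_1 - Δ_0) = -12
  1·M_1 + 6·M_2 + 2·M_3 = 6(Δ_2 - Δ_1) = -21
Clamped end conditions give two more equations: 2h_0·M_0 + h_0·M_1 = 6(Δ_0 - g'(0)) = 6 and h_2·M_2 + 2h_2·M_3 = 6(g'(6) - Δ_2) = 0.
Forward elimination and back-substitution give M_0 = 13/7, M_1 = -12/7, M_2 = -27/7, M_3 = 27/14.
On [4, 6], g(t) = 7 - 4/7·(t - 4) - 27/14·(t - 4)² + 27/56·(t - 4)³.
With (t - 4) = 4/3: g(16/3) = 83/21.

3.9524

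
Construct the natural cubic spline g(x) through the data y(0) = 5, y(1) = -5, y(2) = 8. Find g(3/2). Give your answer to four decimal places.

Write M_i for g''(x_i). With h_i = 1, 1 and divided differences Δ_i = -10, 13, the continuity of g' gives the tridiagonal system
  1·M_0 + 4·M_1 + 1·M_2 = 6(Δ_1 - Δ_0) = 138
Natural end conditions: M_0 = M_2 = 0.
Solving: M_0 = 0, M_1 = 69/2, M_2 = 0.
On [1, 2], g(x) = -5 + 3/2·(x - 1) + 69/4·(x - 1)² - 23/4·(x - 1)³.
With (x - 1) = 1/2: g(3/2) = -21/32.

-0.6563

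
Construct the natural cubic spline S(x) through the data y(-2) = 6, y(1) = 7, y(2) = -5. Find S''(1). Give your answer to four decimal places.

Write M_i for S''(x_i). With h_i = 3, 1 and divided differences Δ_i = 1/3, -12, the continuity of S' gives the tridiagonal system
  3·M_0 + 8·M_1 + 1·M_2 = 6(Δ_1 - Δ_0) = -74
Natural end conditions: M_0 = M_2 = 0.
Solving the tridiagonal system: M_0 = 0, M_1 = -37/4, M_2 = 0.

-9.2500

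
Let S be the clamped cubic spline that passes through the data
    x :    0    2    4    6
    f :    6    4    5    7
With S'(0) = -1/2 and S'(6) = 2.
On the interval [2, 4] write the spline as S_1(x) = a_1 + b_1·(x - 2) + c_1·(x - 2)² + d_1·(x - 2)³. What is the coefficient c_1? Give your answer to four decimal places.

With M_i denoting the second derivative at x_i, h_i = 2, 2, 2, and Δ_i = (y_(i+1) − y_i)/h_i = -1, 1/2, 1:
  2·M_0 + 8·M_1 + 2·M_2 = 6(Δ_1 - Δ_0) = 9
  2·M_1 + 8·M_2 + 2·M_3 = 6(Δ_2 - Δ_1) = 3
Clamped end conditions give two more equations: 2h_0·M_0 + h_0·M_1 = 6(Δ_0 - S'(0)) = -3 and h_2·M_2 + 2h_2·M_3 = 6(S'(6) - Δ_2) = 6.
Solving: M_0 = -47/30, M_1 = 49/30, M_2 = -7/15, M_3 = 26/15.
On [2, 4], with S_1(x) = a_1 + b_1·(x - 2) + c_1·(x - 2)² + d_1·(x - 2)³: c_1 = M_1/2 = 49/60, d_1 = (M_2 - M_1)/(6h_1) = -7/40, b_1 = Δ_1 - h_1(2M_1 + M_2)/6 = -13/30.

0.8167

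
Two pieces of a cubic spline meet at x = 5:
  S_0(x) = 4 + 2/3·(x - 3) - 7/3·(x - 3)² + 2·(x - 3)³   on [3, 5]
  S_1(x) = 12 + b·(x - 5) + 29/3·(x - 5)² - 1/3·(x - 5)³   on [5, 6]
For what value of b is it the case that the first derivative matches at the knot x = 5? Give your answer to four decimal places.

15.3333

S_0'(x) = 2/3 - 14/3·(x - 3) + 6·(x - 3)², so S_0'(5) = 46/3. On the right, S_1'(5) = b, so b = 46/3.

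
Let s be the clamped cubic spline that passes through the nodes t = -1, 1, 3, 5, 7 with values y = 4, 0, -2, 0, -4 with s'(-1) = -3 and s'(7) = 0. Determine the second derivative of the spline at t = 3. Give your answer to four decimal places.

Put M_i = s'' at the i-th knot. Here h = (2, 2, 2, 2) and Δ = (-2, -1, 1, -2), so the interior equations h_(i-1)·M_(i-1) + 2(h_(i-1)+h_i)·M_i + h_i·M_(i+1) = 6(Δ_i − Δ_(i-1)) read
  2·M_0 + 8·M_1 + 2·M_2 = 6(Δ_1 - Δ_0) = 6
  2·M_1 + 8·M_2 + 2·M_3 = 6(Δ_2 - Δ_1) = 12
  2·M_2 + 8·M_3 + 2·M_4 = 6(Δ_3 - Δ_2) = -18
Clamped end conditions give two more equations: 2h_0·M_0 + h_0·M_1 = 6(Δ_0 - s'(-1)) = 6 and h_3·M_3 + 2h_3·M_4 = 6(s'(7) - Δ_3) = 12.
Solving: M_0 = 93/56, M_1 = -9/28, M_2 = 21/8, M_3 = -117/28, M_4 = 285/56.

2.6250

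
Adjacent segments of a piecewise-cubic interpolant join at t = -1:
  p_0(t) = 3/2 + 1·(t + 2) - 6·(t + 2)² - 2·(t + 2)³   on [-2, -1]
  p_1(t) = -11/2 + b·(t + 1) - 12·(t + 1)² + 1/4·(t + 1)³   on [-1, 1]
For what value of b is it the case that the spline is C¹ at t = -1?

-17

p_0'(t) = 1 - 12·(t + 2) - 6·(t + 2)², so p_0'(-1) = -17. On the right, p_1'(-1) = b, so b = -17.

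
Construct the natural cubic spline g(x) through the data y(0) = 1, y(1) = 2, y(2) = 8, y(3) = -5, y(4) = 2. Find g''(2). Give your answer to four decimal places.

Write m_i for g''(x_i). With h_i = 1, 1, 1, 1 and divided differences Δ_i = 1, 6, -13, 7, the continuity of g' gives the tridiagonal system
  1·m_0 + 4·m_1 + 1·m_2 = 6(Δ_1 - Δ_0) = 30
  1·m_1 + 4·m_2 + 1·m_3 = 6(Δ_2 - Δ_1) = -114
  1·m_2 + 4·m_3 + 1·m_4 = 6(Δ_3 - Δ_2) = 120
Natural end conditions: m_0 = m_4 = 0.
Solving the tridiagonal system: m_0 = 0, m_1 = 513/28, m_2 = -303/7, m_3 = 1143/28, m_4 = 0.

-43.2857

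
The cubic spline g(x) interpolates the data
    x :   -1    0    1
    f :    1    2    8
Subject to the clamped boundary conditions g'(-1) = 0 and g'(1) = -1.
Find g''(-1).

-5

Let M_i = g''(x_i). Step sizes h_i = 1, 1; slopes of the chords Δ_i = (y_(i+1) - y_i)/h_i = 1, 6.
  1·M_0 + 4·M_1 + 1·M_2 = 6(Δ_1 - Δ_0) = 30
Clamped end conditions give two more equations: 2h_0·M_0 + h_0·M_1 = 6(Δ_0 - g'(-1)) = 6 and h_1·M_1 + 2h_1·M_2 = 6(g'(1) - Δ_1) = -42.
Hence M_0 = -5, M_1 = 16, M_2 = -29.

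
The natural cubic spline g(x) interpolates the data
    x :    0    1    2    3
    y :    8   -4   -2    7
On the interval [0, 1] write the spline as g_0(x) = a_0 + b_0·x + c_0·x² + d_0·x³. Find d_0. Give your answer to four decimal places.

3.2667

Write M_i for g''(x_i). With h_i = 1, 1, 1 and divided differences Δ_i = -12, 2, 9, the continuity of g' gives the tridiagonal system
  1·M_0 + 4·M_1 + 1·M_2 = 6(Δ_1 - Δ_0) = 84
  1·M_1 + 4·M_2 + 1·M_3 = 6(Δ_2 - Δ_1) = 42
Natural end conditions: M_0 = M_3 = 0.
Forward elimination and back-substitution give M_0 = 0, M_1 = 98/5, M_2 = 28/5, M_3 = 0.
On [0, 1], with g_0(x) = a_0 + b_0·x + c_0·x² + d_0·x³: c_0 = M_0/2 = 0, d_0 = (M_1 - M_0)/(6h_0) = 49/15, b_0 = Δ_0 - h_0(2M_0 + M_1)/6 = -229/15.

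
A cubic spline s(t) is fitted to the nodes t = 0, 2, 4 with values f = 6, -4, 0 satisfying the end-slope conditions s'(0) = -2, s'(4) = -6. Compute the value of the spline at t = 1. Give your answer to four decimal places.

0.5625

With m_i denoting the second derivative at x_i, h_i = 2, 2, and Δ_i = (y_(i+1) − y_i)/h_i = -5, 2:
  2·m_0 + 8·m_1 + 2·m_2 = 6(Δ_1 - Δ_0) = 42
Clamped end conditions give two more equations: 2h_0·m_0 + h_0·m_1 = 6(Δ_0 - s'(0)) = -18 and h_1·m_1 + 2h_1·m_2 = 6(s'(4) - Δ_1) = -48.
Hence m_0 = -43/4, m_1 = 25/2, m_2 = -73/4.
On [0, 2], s(t) = 6 - 2·t - 43/8·t² + 31/16·t³.
With t = 1: s(1) = 9/16.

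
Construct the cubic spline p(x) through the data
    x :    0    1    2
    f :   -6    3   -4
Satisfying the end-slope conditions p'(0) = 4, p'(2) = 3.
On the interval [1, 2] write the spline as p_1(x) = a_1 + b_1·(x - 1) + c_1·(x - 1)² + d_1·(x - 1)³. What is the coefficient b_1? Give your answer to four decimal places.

Write M_i for p''(x_i). With h_i = 1, 1 and divided differences Δ_i = 9, -7, the continuity of p' gives the tridiagonal system
  1·M_0 + 4·M_1 + 1·M_2 = 6(Δ_1 - Δ_0) = -96
Clamped end conditions give two more equations: 2h_0·M_0 + h_0·M_1 = 6(Δ_0 - p'(0)) = 30 and h_1·M_1 + 2h_1·M_2 = 6(p'(2) - Δ_1) = 60.
Solving the tridiagonal system: M_0 = 77/2, M_1 = -47, M_2 = 107/2.
On [1, 2], with p_1(x) = a_1 + b_1·(x - 1) + c_1·(x - 1)² + d_1·(x - 1)³: c_1 = M_1/2 = -47/2, d_1 = (M_2 - M_1)/(6h_1) = 67/4, b_1 = Δ_1 - h_1(2M_1 + M_2)/6 = -1/4.

-0.2500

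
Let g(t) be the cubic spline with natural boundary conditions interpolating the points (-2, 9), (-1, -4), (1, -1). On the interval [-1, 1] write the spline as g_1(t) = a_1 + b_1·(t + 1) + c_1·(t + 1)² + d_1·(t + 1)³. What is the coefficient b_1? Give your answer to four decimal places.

-8.1667

Put σ_i = g'' at the i-th knot. Here h = (1, 2) and Δ = (-13, 3/2), so the interior equations h_(i-1)·σ_(i-1) + 2(h_(i-1)+h_i)·σ_i + h_i·σ_(i+1) = 6(Δ_i − Δ_(i-1)) read
  1·σ_0 + 6·σ_1 + 2·σ_2 = 6(Δ_1 - Δ_0) = 87
Natural end conditions: σ_0 = σ_2 = 0.
Forward elimination and back-substitution give σ_0 = 0, σ_1 = 29/2, σ_2 = 0.
On [-1, 1], with g_1(t) = a_1 + b_1·(t + 1) + c_1·(t + 1)² + d_1·(t + 1)³: c_1 = σ_1/2 = 29/4, d_1 = (σ_2 - σ_1)/(6h_1) = -29/24, b_1 = Δ_1 - h_1(2σ_1 + σ_2)/6 = -49/6.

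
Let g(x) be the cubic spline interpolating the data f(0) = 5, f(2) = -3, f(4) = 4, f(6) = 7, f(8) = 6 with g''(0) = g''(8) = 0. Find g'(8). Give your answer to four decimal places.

With M_i denoting the second derivative at x_i, h_i = 2, 2, 2, 2, and Δ_i = (y_(i+1) − y_i)/h_i = -4, 7/2, 3/2, -1/2:
  2·M_0 + 8·M_1 + 2·M_2 = 6(Δ_1 - Δ_0) = 45
  2·M_1 + 8·M_2 + 2·M_3 = 6(Δ_2 - Δ_1) = -12
  2·M_2 + 8·M_3 + 2·M_4 = 6(Δ_3 - Δ_2) = -12
Natural end conditions: M_0 = M_4 = 0.
Solving the tridiagonal system: M_0 = 0, M_1 = 711/112, M_2 = -81/28, M_3 = -87/112, M_4 = 0.
On [6, 8], g'(x) = b_3 + 2c_3·(x - 6) + 3d_3·(x - 6)² with b_3 = Δ_3 - h_3(2M_3 + M_4)/6 = 1/56, c_3 = M_3/2 = -87/224, d_3 = (M_4 - M_3)/(6h_3) = 29/448. So g'(8) = -85/112.

-0.7589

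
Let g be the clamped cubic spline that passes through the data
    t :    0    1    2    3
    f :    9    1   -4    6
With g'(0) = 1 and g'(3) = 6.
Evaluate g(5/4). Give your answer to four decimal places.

With σ_i denoting the second derivative at x_i, h_i = 1, 1, 1, and Δ_i = (y_(i+1) − y_i)/h_i = -8, -5, 10:
  1·σ_0 + 4·σ_1 + 1·σ_2 = 6(Δ_1 - Δ_0) = 18
  1·σ_1 + 4·σ_2 + 1·σ_3 = 6(Δ_2 - Δ_1) = 90
Clamped end conditions give two more equations: 2h_0·σ_0 + h_0·σ_1 = 6(Δ_0 - g'(0)) = -54 and h_2·σ_2 + 2h_2·σ_3 = 6(g'(3) - Δ_2) = -24.
Solving: σ_0 = -442/15, σ_1 = 74/15, σ_2 = 416/15, σ_3 = -388/15.
On [1, 2], g(t) = 1 - 169/15·(t - 1) + 37/15·(t - 1)² + 19/5·(t - 1)³.
With (t - 1) = 1/4: g(5/4) = -513/320.

-1.6031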